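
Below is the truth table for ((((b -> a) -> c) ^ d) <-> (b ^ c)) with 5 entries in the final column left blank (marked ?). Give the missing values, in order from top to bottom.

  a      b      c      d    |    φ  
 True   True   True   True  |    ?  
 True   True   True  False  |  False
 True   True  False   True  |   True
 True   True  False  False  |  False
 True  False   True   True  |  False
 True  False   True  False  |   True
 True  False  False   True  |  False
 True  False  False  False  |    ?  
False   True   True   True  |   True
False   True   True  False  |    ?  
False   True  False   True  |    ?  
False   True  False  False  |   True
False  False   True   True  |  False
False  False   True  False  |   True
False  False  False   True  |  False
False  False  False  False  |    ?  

True, True, False, False, True

Row a=True, b=True, c=True, d=True: (((b -> a) -> c) ^ d) = False, (b ^ c) = False, so the formula = True.
Row a=True, b=False, c=False, d=False: (((b -> a) -> c) ^ d) = False, (b ^ c) = False, so the formula = True.
Row a=False, b=True, c=True, d=False: (((b -> a) -> c) ^ d) = True, (b ^ c) = False, so the formula = False.
Row a=False, b=True, c=False, d=True: (((b -> a) -> c) ^ d) = False, (b ^ c) = True, so the formula = False.
Row a=False, b=False, c=False, d=False: (((b -> a) -> c) ^ d) = False, (b ^ c) = False, so the formula = True.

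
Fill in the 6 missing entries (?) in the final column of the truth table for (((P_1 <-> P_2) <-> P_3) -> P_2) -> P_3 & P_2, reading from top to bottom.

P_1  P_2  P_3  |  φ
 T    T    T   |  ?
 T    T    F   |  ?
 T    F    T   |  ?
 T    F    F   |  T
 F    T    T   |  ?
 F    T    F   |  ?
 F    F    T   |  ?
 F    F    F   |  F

T, F, F, T, F, T

Row P_1=T, P_2=T, P_3=T: (((P_1 <-> P_2) <-> P_3) -> P_2) = T, (P_3 & P_2) = T, so the formula = T.
Row P_1=T, P_2=T, P_3=F: (((P_1 <-> P_2) <-> P_3) -> P_2) = T, (P_3 & P_2) = F, so the formula = F.
Row P_1=T, P_2=F, P_3=T: (((P_1 <-> P_2) <-> P_3) -> P_2) = T, (P_3 & P_2) = F, so the formula = F.
Row P_1=F, P_2=T, P_3=T: (((P_1 <-> P_2) <-> P_3) -> P_2) = T, (P_3 & P_2) = T, so the formula = T.
Row P_1=F, P_2=T, P_3=F: (((P_1 <-> P_2) <-> P_3) -> P_2) = T, (P_3 & P_2) = F, so the formula = F.
Row P_1=F, P_2=F, P_3=T: (((P_1 <-> P_2) <-> P_3) -> P_2) = F, (P_3 & P_2) = F, so the formula = T.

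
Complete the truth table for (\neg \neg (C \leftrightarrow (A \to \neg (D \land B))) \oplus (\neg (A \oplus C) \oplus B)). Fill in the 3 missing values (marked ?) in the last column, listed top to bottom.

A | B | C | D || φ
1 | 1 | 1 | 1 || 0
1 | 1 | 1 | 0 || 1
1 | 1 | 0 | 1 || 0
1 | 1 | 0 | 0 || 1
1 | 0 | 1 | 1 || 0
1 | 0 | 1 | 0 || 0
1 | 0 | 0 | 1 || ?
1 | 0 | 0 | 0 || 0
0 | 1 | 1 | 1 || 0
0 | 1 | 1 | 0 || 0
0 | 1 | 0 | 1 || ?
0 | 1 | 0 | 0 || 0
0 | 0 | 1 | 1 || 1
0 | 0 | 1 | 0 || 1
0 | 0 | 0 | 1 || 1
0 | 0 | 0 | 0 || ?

0, 0, 1

Row A=1, B=0, C=0, D=1: \neg \neg (C \leftrightarrow (A \to \neg (D \land B))) = 0, (\neg (A \oplus C) \oplus B) = 0, so the formula = 0.
Row A=0, B=1, C=0, D=1: \neg \neg (C \leftrightarrow (A \to \neg (D \land B))) = 0, (\neg (A \oplus C) \oplus B) = 0, so the formula = 0.
Row A=0, B=0, C=0, D=0: \neg \neg (C \leftrightarrow (A \to \neg (D \land B))) = 0, (\neg (A \oplus C) \oplus B) = 1, so the formula = 1.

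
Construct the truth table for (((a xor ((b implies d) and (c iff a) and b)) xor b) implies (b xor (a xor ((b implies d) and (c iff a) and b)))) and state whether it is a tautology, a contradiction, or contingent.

tautology

a  b  c  d  |  φ
T  T  T  T  |  T
T  T  T  F  |  T
T  T  F  T  |  T
T  T  F  F  |  T
T  F  T  T  |  T
T  F  T  F  |  T
T  F  F  T  |  T
T  F  F  F  |  T
F  T  T  T  |  T
F  T  T  F  |  T
F  T  F  T  |  T
F  T  F  F  |  T
F  F  T  T  |  T
F  F  T  F  |  T
F  F  F  T  |  T
F  F  F  F  |  T
Every row is T, so the formula is a tautology.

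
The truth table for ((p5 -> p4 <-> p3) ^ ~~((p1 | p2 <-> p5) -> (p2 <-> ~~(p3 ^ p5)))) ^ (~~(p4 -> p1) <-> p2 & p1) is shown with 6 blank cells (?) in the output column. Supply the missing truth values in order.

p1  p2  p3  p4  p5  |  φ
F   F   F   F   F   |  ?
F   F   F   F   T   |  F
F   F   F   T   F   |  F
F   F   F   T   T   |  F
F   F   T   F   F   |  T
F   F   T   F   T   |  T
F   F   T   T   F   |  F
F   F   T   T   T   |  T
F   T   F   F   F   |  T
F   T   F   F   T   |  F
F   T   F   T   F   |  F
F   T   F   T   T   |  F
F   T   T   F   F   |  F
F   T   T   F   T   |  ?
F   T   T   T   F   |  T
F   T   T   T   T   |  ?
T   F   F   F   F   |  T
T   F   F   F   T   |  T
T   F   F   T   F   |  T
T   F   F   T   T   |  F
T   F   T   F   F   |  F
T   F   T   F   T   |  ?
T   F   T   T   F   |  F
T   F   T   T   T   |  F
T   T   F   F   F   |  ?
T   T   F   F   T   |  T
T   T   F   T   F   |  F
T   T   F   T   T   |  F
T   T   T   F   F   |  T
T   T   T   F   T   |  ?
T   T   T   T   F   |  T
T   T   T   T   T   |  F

T, F, F, T, F, T

Row p1=F, p2=F, p3=F, p4=F, p5=F: ((p5 -> p4 <-> p3) ^ ~~((p1 | p2 <-> p5) -> (p2 <-> ~~(p3 ^ p5)))) = T, (~~(p4 -> p1) <-> p2 & p1) = F, so the formula = T.
Row p1=F, p2=T, p3=T, p4=F, p5=T: ((p5 -> p4 <-> p3) ^ ~~((p1 | p2 <-> p5) -> (p2 <-> ~~(p3 ^ p5)))) = F, (~~(p4 -> p1) <-> p2 & p1) = F, so the formula = F.
Row p1=F, p2=T, p3=T, p4=T, p5=T: ((p5 -> p4 <-> p3) ^ ~~((p1 | p2 <-> p5) -> (p2 <-> ~~(p3 ^ p5)))) = T, (~~(p4 -> p1) <-> p2 & p1) = T, so the formula = F.
Row p1=T, p2=F, p3=T, p4=F, p5=T: ((p5 -> p4 <-> p3) ^ ~~((p1 | p2 <-> p5) -> (p2 <-> ~~(p3 ^ p5)))) = T, (~~(p4 -> p1) <-> p2 & p1) = F, so the formula = T.
Row p1=T, p2=T, p3=F, p4=F, p5=F: ((p5 -> p4 <-> p3) ^ ~~((p1 | p2 <-> p5) -> (p2 <-> ~~(p3 ^ p5)))) = T, (~~(p4 -> p1) <-> p2 & p1) = T, so the formula = F.
Row p1=T, p2=T, p3=T, p4=F, p5=T: ((p5 -> p4 <-> p3) ^ ~~((p1 | p2 <-> p5) -> (p2 <-> ~~(p3 ^ p5)))) = F, (~~(p4 -> p1) <-> p2 & p1) = T, so the formula = T.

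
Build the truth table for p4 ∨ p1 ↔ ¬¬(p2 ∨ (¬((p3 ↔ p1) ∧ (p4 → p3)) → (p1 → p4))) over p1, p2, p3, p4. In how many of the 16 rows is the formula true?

p1 | p2 | p3 | p4 | (p4 ∨ p1) | (p3 ↔ p1) | (p4 → p3) | ((p3 ↔ p1) ∧ (p4 → p3)) | ¬((p3 ↔ p1) ∧ (p4 → p3)) | (p1 → p4) | φ
-- | -- | -- | -- | --------- | --------- | --------- | ----------------------- | ------------------------ | --------- | -
0  | 0  | 0  | 0  |     0     |     1     |     1     |            1            |            0             |     1     | 0
0  | 0  | 0  | 1  |     1     |     1     |     0     |            0            |            1             |     1     | 1
0  | 0  | 1  | 0  |     0     |     0     |     1     |            0            |            1             |     1     | 0
0  | 0  | 1  | 1  |     1     |     0     |     1     |            0            |            1             |     1     | 1
0  | 1  | 0  | 0  |     0     |     1     |     1     |            1            |            0             |     1     | 0
0  | 1  | 0  | 1  |     1     |     1     |     0     |            0            |            1             |     1     | 1
0  | 1  | 1  | 0  |     0     |     0     |     1     |            0            |            1             |     1     | 0
0  | 1  | 1  | 1  |     1     |     0     |     1     |            0            |            1             |     1     | 1
1  | 0  | 0  | 0  |     1     |     0     |     1     |            0            |            1             |     0     | 0
1  | 0  | 0  | 1  |     1     |     0     |     0     |            0            |            1             |     1     | 1
1  | 0  | 1  | 0  |     1     |     1     |     1     |            1            |            0             |     0     | 1
1  | 0  | 1  | 1  |     1     |     1     |     1     |            1            |            0             |     1     | 1
1  | 1  | 0  | 0  |     1     |     0     |     1     |            0            |            1             |     0     | 1
1  | 1  | 0  | 1  |     1     |     0     |     0     |            0            |            1             |     1     | 1
1  | 1  | 1  | 0  |     1     |     1     |     1     |            1            |            0             |     0     | 1
1  | 1  | 1  | 1  |     1     |     1     |     1     |            1            |            0             |     1     | 1
The formula is true on 11 of the 16 rows.

11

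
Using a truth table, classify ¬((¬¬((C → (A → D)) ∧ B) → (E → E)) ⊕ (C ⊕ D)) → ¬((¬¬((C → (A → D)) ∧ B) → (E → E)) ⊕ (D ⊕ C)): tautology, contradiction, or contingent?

  A      B      C      D      E    |    φ  
 True   True   True   True   True  |   True
 True   True   True   True  False  |   True
 True   True   True  False   True  |   True
 True   True   True  False  False  |   True
 True   True  False   True   True  |   True
 True   True  False   True  False  |   True
 True   True  False  False   True  |   True
 True   True  False  False  False  |   True
 True  False   True   True   True  |   True
 True  False   True   True  False  |   True
 True  False   True  False   True  |   True
 True  False   True  False  False  |   True
 True  False  False   True   True  |   True
 True  False  False   True  False  |   True
 True  False  False  False   True  |   True
 True  False  False  False  False  |   True
False   True   True   True   True  |   True
False   True   True   True  False  |   True
False   True   True  False   True  |   True
False   True   True  False  False  |   True
False   True  False   True   True  |   True
False   True  False   True  False  |   True
False   True  False  False   True  |   True
False   True  False  False  False  |   True
False  False   True   True   True  |   True
False  False   True   True  False  |   True
False  False   True  False   True  |   True
False  False   True  False  False  |   True
False  False  False   True   True  |   True
False  False  False   True  False  |   True
False  False  False  False   True  |   True
False  False  False  False  False  |   True
Every row is True, so the formula is a tautology.

tautology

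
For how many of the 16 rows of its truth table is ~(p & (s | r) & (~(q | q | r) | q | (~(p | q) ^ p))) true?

10

p  q  r  s     (s | r)  (p & (s | r))  (q | q | r)  ~(q | q | r)  (p | q)  ~(p | q)  (~(p | q) ^ p)  φ
T  T  T  T        T           T             T            F           T        F            T         F
T  T  T  F        T           T             T            F           T        F            T         F
T  T  F  T        T           T             T            F           T        F            T         F
T  T  F  F        F           F             T            F           T        F            T         T
T  F  T  T        T           T             T            F           T        F            T         F
T  F  T  F        T           T             T            F           T        F            T         F
T  F  F  T        T           T             F            T           T        F            T         F
T  F  F  F        F           F             F            T           T        F            T         T
F  T  T  T        T           F             T            F           T        F            F         T
F  T  T  F        T           F             T            F           T        F            F         T
F  T  F  T        T           F             T            F           T        F            F         T
F  T  F  F        F           F             T            F           T        F            F         T
F  F  T  T        T           F             T            F           F        T            T         T
F  F  T  F        T           F             T            F           F        T            T         T
F  F  F  T        T           F             F            T           F        T            T         T
F  F  F  F        F           F             F            T           F        T            T         T
The formula is true on 10 of the 16 rows.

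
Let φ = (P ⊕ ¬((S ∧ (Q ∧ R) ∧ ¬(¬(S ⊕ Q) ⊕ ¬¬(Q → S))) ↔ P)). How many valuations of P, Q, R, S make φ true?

2

P | Q | R | S | (Q ∧ R) | (S ⊕ Q) | ¬(S ⊕ Q) | (Q → S) | ¬(Q → S) | ¬¬(Q → S) | (¬(S ⊕ Q) ⊕ ¬¬(Q → S)) | ¬(¬(S ⊕ Q) ⊕ ¬¬(Q → S)) | φ
- | - | - | - | ------- | ------- | -------- | ------- | -------- | --------- | ---------------------- | ----------------------- | -
T | T | T | T |    T    |    F    |    T     |    T    |    F     |     T     |           F            |            T            | T
T | T | T | F |    T    |    T    |    F     |    F    |    T     |     F     |           F            |            T            | F
T | T | F | T |    F    |    F    |    T     |    T    |    F     |     T     |           F            |            T            | F
T | T | F | F |    F    |    T    |    F     |    F    |    T     |     F     |           F            |            T            | F
T | F | T | T |    F    |    T    |    F     |    T    |    F     |     T     |           T            |            F            | F
T | F | T | F |    F    |    F    |    T     |    T    |    F     |     T     |           F            |            T            | F
T | F | F | T |    F    |    T    |    F     |    T    |    F     |     T     |           T            |            F            | F
T | F | F | F |    F    |    F    |    T     |    T    |    F     |     T     |           F            |            T            | F
F | T | T | T |    T    |    F    |    T     |    T    |    F     |     T     |           F            |            T            | T
F | T | T | F |    T    |    T    |    F     |    F    |    T     |     F     |           F            |            T            | F
F | T | F | T |    F    |    F    |    T     |    T    |    F     |     T     |           F            |            T            | F
F | T | F | F |    F    |    T    |    F     |    F    |    T     |     F     |           F            |            T            | F
F | F | T | T |    F    |    T    |    F     |    T    |    F     |     T     |           T            |            F            | F
F | F | T | F |    F    |    F    |    T     |    T    |    F     |     T     |           F            |            T            | F
F | F | F | T |    F    |    T    |    F     |    T    |    F     |     T     |           T            |            F            | F
F | F | F | F |    F    |    F    |    T     |    T    |    F     |     T     |           F            |            T            | F
The formula is true on 2 of the 16 rows.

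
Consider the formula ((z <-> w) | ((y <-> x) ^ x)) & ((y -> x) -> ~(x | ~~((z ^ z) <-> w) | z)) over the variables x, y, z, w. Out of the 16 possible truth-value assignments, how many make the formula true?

x | y | z | w || φ
F | F | F | F || F
F | F | F | T || T
F | F | T | F || F
F | F | T | T || F
F | T | F | F || T
F | T | F | T || F
F | T | T | F || F
F | T | T | T || T
T | F | F | F || F
T | F | F | T || F
T | F | T | F || F
T | F | T | T || F
T | T | F | F || F
T | T | F | T || F
T | T | T | F || F
T | T | T | T || F
The formula is true on 3 of the 16 rows.

3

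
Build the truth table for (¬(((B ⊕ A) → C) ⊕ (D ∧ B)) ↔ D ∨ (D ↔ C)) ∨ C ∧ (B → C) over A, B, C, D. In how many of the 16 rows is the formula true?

A  B  C  D  |  φ
T  T  T  T  |  T
T  T  T  F  |  T
T  T  F  T  |  T
T  T  F  F  |  F
T  F  T  T  |  T
T  F  T  F  |  T
T  F  F  T  |  T
T  F  F  F  |  T
F  T  T  T  |  T
F  T  T  F  |  T
F  T  F  T  |  F
F  T  F  F  |  T
F  F  T  T  |  T
F  F  T  F  |  T
F  F  F  T  |  F
F  F  F  F  |  F
The formula is true on 12 of the 16 rows.

12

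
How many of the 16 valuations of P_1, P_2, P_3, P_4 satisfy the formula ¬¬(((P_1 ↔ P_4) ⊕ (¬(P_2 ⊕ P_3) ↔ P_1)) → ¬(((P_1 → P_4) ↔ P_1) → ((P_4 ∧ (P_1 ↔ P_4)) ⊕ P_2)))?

P_1 | P_2 | P_3 | P_4 || (P_1 ↔ P_4) | (P_2 ⊕ P_3) | ¬(P_2 ⊕ P_3) | (¬(P_2 ⊕ P_3) ↔ P_1) | (P_1 → P_4) | ((P_1 → P_4) ↔ P_1) | (P_4 ∧ (P_1 ↔ P_4)) | ((P_4 ∧ (P_1 ↔ P_4)) ⊕ P_2) | φ
 F  |  F  |  F  |  F  ||      T      |      F      |      T       |          F           |      T      |          F          |          F          |              F              | F
 F  |  F  |  F  |  T  ||      F      |      F      |      T       |          F           |      T      |          F          |          F          |              F              | T
 F  |  F  |  T  |  F  ||      T      |      T      |      F       |          T           |      T      |          F          |          F          |              F              | T
 F  |  F  |  T  |  T  ||      F      |      T      |      F       |          T           |      T      |          F          |          F          |              F              | F
 F  |  T  |  F  |  F  ||      T      |      T      |      F       |          T           |      T      |          F          |          F          |              T              | T
 F  |  T  |  F  |  T  ||      F      |      T      |      F       |          T           |      T      |          F          |          F          |              T              | F
 F  |  T  |  T  |  F  ||      T      |      F      |      T       |          F           |      T      |          F          |          F          |              T              | F
 F  |  T  |  T  |  T  ||      F      |      F      |      T       |          F           |      T      |          F          |          F          |              T              | T
 T  |  F  |  F  |  F  ||      F      |      F      |      T       |          T           |      F      |          F          |          F          |              F              | F
 T  |  F  |  F  |  T  ||      T      |      F      |      T       |          T           |      T      |          T          |          T          |              T              | T
 T  |  F  |  T  |  F  ||      F      |      T      |      F       |          F           |      F      |          F          |          F          |              F              | T
 T  |  F  |  T  |  T  ||      T      |      T      |      F       |          F           |      T      |          T          |          T          |              T              | F
 T  |  T  |  F  |  F  ||      F      |      T      |      F       |          F           |      F      |          F          |          F          |              T              | T
 T  |  T  |  F  |  T  ||      T      |      T      |      F       |          F           |      T      |          T          |          T          |              F              | T
 T  |  T  |  T  |  F  ||      F      |      F      |      T       |          T           |      F      |          F          |          F          |              T              | F
 T  |  T  |  T  |  T  ||      T      |      F      |      T       |          T           |      T      |          T          |          T          |              F              | T
The formula is true on 9 of the 16 rows.

9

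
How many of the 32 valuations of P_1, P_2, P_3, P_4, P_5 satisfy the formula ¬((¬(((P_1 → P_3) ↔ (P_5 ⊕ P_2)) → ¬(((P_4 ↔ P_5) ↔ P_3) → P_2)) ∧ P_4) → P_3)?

P_1 | P_2 | P_3 | P_4 | P_5 || φ
 1  |  1  |  1  |  1  |  1  || 0
 1  |  1  |  1  |  1  |  0  || 0
 1  |  1  |  1  |  0  |  1  || 0
 1  |  1  |  1  |  0  |  0  || 0
 1  |  1  |  0  |  1  |  1  || 1
 1  |  1  |  0  |  1  |  0  || 0
 1  |  1  |  0  |  0  |  1  || 0
 1  |  1  |  0  |  0  |  0  || 0
 1  |  0  |  1  |  1  |  1  || 0
 1  |  0  |  1  |  1  |  0  || 0
 1  |  0  |  1  |  0  |  1  || 0
 1  |  0  |  1  |  0  |  0  || 0
 1  |  0  |  0  |  1  |  1  || 0
 1  |  0  |  0  |  1  |  0  || 0
 1  |  0  |  0  |  0  |  1  || 0
 1  |  0  |  0  |  0  |  0  || 0
 0  |  1  |  1  |  1  |  1  || 0
 0  |  1  |  1  |  1  |  0  || 0
 0  |  1  |  1  |  0  |  1  || 0
 0  |  1  |  1  |  0  |  0  || 0
 0  |  1  |  0  |  1  |  1  || 0
 0  |  1  |  0  |  1  |  0  || 1
 0  |  1  |  0  |  0  |  1  || 0
 0  |  1  |  0  |  0  |  0  || 0
 0  |  0  |  1  |  1  |  1  || 0
 0  |  0  |  1  |  1  |  0  || 0
 0  |  0  |  1  |  0  |  1  || 0
 0  |  0  |  1  |  0  |  0  || 0
 0  |  0  |  0  |  1  |  1  || 1
 0  |  0  |  0  |  1  |  0  || 0
 0  |  0  |  0  |  0  |  1  || 0
 0  |  0  |  0  |  0  |  0  || 0
The formula is true on 3 of the 32 rows.

3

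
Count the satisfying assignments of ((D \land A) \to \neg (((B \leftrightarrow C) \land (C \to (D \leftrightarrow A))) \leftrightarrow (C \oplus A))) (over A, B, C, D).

A  B  C  D  |  (D \land A)  (B \leftrightarrow C)  (D \leftrightarrow A)  (C \oplus A)  φ
1  1  1  1  |       1                 1                      1                 0        1
1  1  1  0  |       0                 1                      0                 0        1
1  1  0  1  |       1                 0                      1                 1        1
1  1  0  0  |       0                 0                      0                 1        1
1  0  1  1  |       1                 0                      1                 0        0
1  0  1  0  |       0                 0                      0                 0        1
1  0  0  1  |       1                 1                      1                 1        0
1  0  0  0  |       0                 1                      0                 1        1
0  1  1  1  |       0                 1                      0                 1        1
0  1  1  0  |       0                 1                      1                 1        1
0  1  0  1  |       0                 0                      0                 0        1
0  1  0  0  |       0                 0                      1                 0        1
0  0  1  1  |       0                 0                      0                 1        1
0  0  1  0  |       0                 0                      1                 1        1
0  0  0  1  |       0                 1                      0                 0        1
0  0  0  0  |       0                 1                      1                 0        1
The formula is true on 14 of the 16 rows.

14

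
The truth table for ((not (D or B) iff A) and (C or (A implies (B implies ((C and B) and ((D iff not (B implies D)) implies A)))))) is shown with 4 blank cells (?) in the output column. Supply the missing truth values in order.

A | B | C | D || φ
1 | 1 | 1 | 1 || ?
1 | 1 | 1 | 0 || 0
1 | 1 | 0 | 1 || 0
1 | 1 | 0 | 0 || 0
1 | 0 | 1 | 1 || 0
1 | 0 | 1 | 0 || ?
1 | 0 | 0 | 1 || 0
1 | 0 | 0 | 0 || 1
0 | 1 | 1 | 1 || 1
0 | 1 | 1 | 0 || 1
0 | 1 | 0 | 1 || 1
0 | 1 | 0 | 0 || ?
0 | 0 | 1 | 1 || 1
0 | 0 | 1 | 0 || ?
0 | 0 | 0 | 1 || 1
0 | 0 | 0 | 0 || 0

0, 1, 1, 0

Row A=1, B=1, C=1, D=1: (not (D or B) iff A) = 0, (C or (A implies (B implies ((C and B) and ((D iff not (B implies D)) implies A))))) = 1, so the formula = 0.
Row A=1, B=0, C=1, D=0: (not (D or B) iff A) = 1, (C or (A implies (B implies ((C and B) and ((D iff not (B implies D)) implies A))))) = 1, so the formula = 1.
Row A=0, B=1, C=0, D=0: (not (D or B) iff A) = 1, (C or (A implies (B implies ((C and B) and ((D iff not (B implies D)) implies A))))) = 1, so the formula = 1.
Row A=0, B=0, C=1, D=0: (not (D or B) iff A) = 0, (C or (A implies (B implies ((C and B) and ((D iff not (B implies D)) implies A))))) = 1, so the formula = 0.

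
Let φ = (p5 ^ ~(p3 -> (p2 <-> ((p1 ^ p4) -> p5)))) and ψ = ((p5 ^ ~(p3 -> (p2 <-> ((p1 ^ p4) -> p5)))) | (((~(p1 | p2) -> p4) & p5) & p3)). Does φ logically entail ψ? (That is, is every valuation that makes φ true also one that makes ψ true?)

yes

p1 | p2 | p3 | p4 | p5 || φ | ψ
T  | T  | T  | T  | T  || T | T
T  | T  | T  | T  | F  || F | F
T  | T  | T  | F  | T  || T | T
T  | T  | T  | F  | F  || T | T
T  | T  | F  | T  | T  || T | T
T  | T  | F  | T  | F  || F | F
T  | T  | F  | F  | T  || T | T
T  | T  | F  | F  | F  || F | F
T  | F  | T  | T  | T  || F | T
T  | F  | T  | T  | F  || T | T
T  | F  | T  | F  | T  || F | T
T  | F  | T  | F  | F  || F | F
T  | F  | F  | T  | T  || T | T
T  | F  | F  | T  | F  || F | F
T  | F  | F  | F  | T  || T | T
T  | F  | F  | F  | F  || F | F
F  | T  | T  | T  | T  || T | T
F  | T  | T  | T  | F  || T | T
F  | T  | T  | F  | T  || T | T
F  | T  | T  | F  | F  || F | F
F  | T  | F  | T  | T  || T | T
F  | T  | F  | T  | F  || F | F
F  | T  | F  | F  | T  || T | T
F  | T  | F  | F  | F  || F | F
F  | F  | T  | T  | T  || F | T
F  | F  | T  | T  | F  || F | F
F  | F  | T  | F  | T  || F | F
F  | F  | T  | F  | F  || T | T
F  | F  | F  | T  | T  || T | T
F  | F  | F  | T  | F  || F | F
F  | F  | F  | F  | T  || T | T
F  | F  | F  | F  | F  || F | F
In every row where φ is true, ψ is also true, so φ ⊨ ψ.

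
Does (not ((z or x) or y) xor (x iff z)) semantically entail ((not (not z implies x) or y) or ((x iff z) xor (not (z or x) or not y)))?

no

x | y | z || φ | ψ
F | F | F || F | T
F | F | T || F | T
F | T | F || T | T
F | T | T || F | T
T | F | F || F | T
T | F | T || T | F
T | T | F || F | T
T | T | T || T | T
At x=T, y=F, z=T we have φ true but ψ false, so φ does not entail ψ.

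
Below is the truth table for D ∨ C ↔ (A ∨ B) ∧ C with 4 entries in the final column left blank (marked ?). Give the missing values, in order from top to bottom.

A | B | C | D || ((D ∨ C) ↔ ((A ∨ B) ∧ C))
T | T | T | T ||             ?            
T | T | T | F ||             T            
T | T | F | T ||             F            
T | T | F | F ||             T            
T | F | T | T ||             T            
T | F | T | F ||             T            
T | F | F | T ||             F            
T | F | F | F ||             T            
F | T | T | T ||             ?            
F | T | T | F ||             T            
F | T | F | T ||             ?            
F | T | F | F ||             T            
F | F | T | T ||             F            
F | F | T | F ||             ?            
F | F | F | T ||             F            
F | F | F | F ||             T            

Row A=T, B=T, C=T, D=T: (D ∨ C) = T, ((A ∨ B) ∧ C) = T, so ((D ∨ C) ↔ ((A ∨ B) ∧ C)) = T.
Row A=F, B=T, C=T, D=T: (D ∨ C) = T, ((A ∨ B) ∧ C) = T, so ((D ∨ C) ↔ ((A ∨ B) ∧ C)) = T.
Row A=F, B=T, C=F, D=T: (D ∨ C) = T, ((A ∨ B) ∧ C) = F, so ((D ∨ C) ↔ ((A ∨ B) ∧ C)) = F.
Row A=F, B=F, C=T, D=F: (D ∨ C) = T, ((A ∨ B) ∧ C) = F, so ((D ∨ C) ↔ ((A ∨ B) ∧ C)) = F.

T, T, F, F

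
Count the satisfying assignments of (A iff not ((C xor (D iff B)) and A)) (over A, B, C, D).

4

A | B | C | D | (D iff B) | (C xor (D iff B)) | ((C xor (D iff B)) and A) | φ
- | - | - | - | --------- | ----------------- | ------------------------- | -
1 | 1 | 1 | 1 |     1     |         0         |             0             | 1
1 | 1 | 1 | 0 |     0     |         1         |             1             | 0
1 | 1 | 0 | 1 |     1     |         1         |             1             | 0
1 | 1 | 0 | 0 |     0     |         0         |             0             | 1
1 | 0 | 1 | 1 |     0     |         1         |             1             | 0
1 | 0 | 1 | 0 |     1     |         0         |             0             | 1
1 | 0 | 0 | 1 |     0     |         0         |             0             | 1
1 | 0 | 0 | 0 |     1     |         1         |             1             | 0
0 | 1 | 1 | 1 |     1     |         0         |             0             | 0
0 | 1 | 1 | 0 |     0     |         1         |             0             | 0
0 | 1 | 0 | 1 |     1     |         1         |             0             | 0
0 | 1 | 0 | 0 |     0     |         0         |             0             | 0
0 | 0 | 1 | 1 |     0     |         1         |             0             | 0
0 | 0 | 1 | 0 |     1     |         0         |             0             | 0
0 | 0 | 0 | 1 |     0     |         0         |             0             | 0
0 | 0 | 0 | 0 |     1     |         1         |             0             | 0
The formula is true on 4 of the 16 rows.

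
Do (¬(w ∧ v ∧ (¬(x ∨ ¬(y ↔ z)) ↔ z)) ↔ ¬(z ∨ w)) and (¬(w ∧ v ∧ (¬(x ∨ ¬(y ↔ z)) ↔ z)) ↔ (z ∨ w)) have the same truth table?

x | y | z | w | v || φ | ψ
T | T | T | T | T || F | T
T | T | T | T | F || F | T
T | T | T | F | T || F | T
T | T | T | F | F || F | T
T | T | F | T | T || T | F
T | T | F | T | F || F | T
T | T | F | F | T || T | F
T | T | F | F | F || T | F
T | F | T | T | T || F | T
T | F | T | T | F || F | T
T | F | T | F | T || F | T
T | F | T | F | F || F | T
T | F | F | T | T || T | F
T | F | F | T | F || F | T
T | F | F | F | T || T | F
T | F | F | F | F || T | F
F | T | T | T | T || T | F
F | T | T | T | F || F | T
F | T | T | F | T || F | T
F | T | T | F | F || F | T
F | T | F | T | T || T | F
F | T | F | T | F || F | T
F | T | F | F | T || T | F
F | T | F | F | F || T | F
F | F | T | T | T || F | T
F | F | T | T | F || F | T
F | F | T | F | T || F | T
F | F | T | F | F || F | T
F | F | F | T | T || F | T
F | F | F | T | F || F | T
F | F | F | F | T || T | F
F | F | F | F | F || T | F
The columns differ at x=T, y=T, z=T, w=T, v=T (φ=F, ψ=T), so they are not equivalent.

not equivalent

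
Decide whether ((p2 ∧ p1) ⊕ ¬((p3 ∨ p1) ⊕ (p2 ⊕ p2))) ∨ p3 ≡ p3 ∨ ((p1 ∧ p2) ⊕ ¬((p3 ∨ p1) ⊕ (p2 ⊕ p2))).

equivalent

p1 | p2 | p3 | φ | ψ
-- | -- | -- | - | -
T  | T  | T  | T | T
T  | T  | F  | T | T
T  | F  | T  | T | T
T  | F  | F  | F | F
F  | T  | T  | T | T
F  | T  | F  | T | T
F  | F  | T  | T | T
F  | F  | F  | T | T
The columns for φ and ψ agree on every row, so they are logically equivalent.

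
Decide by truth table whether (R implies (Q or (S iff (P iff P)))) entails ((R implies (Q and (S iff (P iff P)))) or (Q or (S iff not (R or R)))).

P  Q  R  S  |  φ  ψ
T  T  T  T  |  T  T
T  T  T  F  |  T  T
T  T  F  T  |  T  T
T  T  F  F  |  T  T
T  F  T  T  |  T  F
T  F  T  F  |  F  T
T  F  F  T  |  T  T
T  F  F  F  |  T  T
F  T  T  T  |  T  T
F  T  T  F  |  T  T
F  T  F  T  |  T  T
F  T  F  F  |  T  T
F  F  T  T  |  T  F
F  F  T  F  |  F  T
F  F  F  T  |  T  T
F  F  F  F  |  T  T
At P=T, Q=F, R=T, S=T we have φ true but ψ false, so φ does not entail ψ.

no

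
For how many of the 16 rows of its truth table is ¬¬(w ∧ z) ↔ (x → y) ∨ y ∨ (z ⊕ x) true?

4

x  y  z  w  |  φ
0  0  0  0  |  0
0  0  0  1  |  0
0  0  1  0  |  0
0  0  1  1  |  1
0  1  0  0  |  0
0  1  0  1  |  0
0  1  1  0  |  0
0  1  1  1  |  1
1  0  0  0  |  0
1  0  0  1  |  0
1  0  1  0  |  1
1  0  1  1  |  0
1  1  0  0  |  0
1  1  0  1  |  0
1  1  1  0  |  0
1  1  1  1  |  1
The formula is true on 4 of the 16 rows.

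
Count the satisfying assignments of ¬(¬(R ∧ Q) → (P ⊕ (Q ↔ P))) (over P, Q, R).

2

P | Q | R | (R ∧ Q) | ¬(R ∧ Q) | (Q ↔ P) | (P ⊕ (Q ↔ P)) | (¬(R ∧ Q) → (P ⊕ (Q ↔ P))) | ¬(¬(R ∧ Q) → (P ⊕ (Q ↔ P)))
- | - | - | ------- | -------- | ------- | ------------- | -------------------------- | ---------------------------
T | T | T |    T    |    F     |    T    |       F       |             T              |              F             
T | T | F |    F    |    T     |    T    |       F       |             F              |              T             
T | F | T |    F    |    T     |    F    |       T       |             T              |              F             
T | F | F |    F    |    T     |    F    |       T       |             T              |              F             
F | T | T |    T    |    F     |    F    |       F       |             T              |              F             
F | T | F |    F    |    T     |    F    |       F       |             F              |              T             
F | F | T |    F    |    T     |    T    |       T       |             T              |              F             
F | F | F |    F    |    T     |    T    |       T       |             T              |              F             
The formula is true on 2 of the 8 rows.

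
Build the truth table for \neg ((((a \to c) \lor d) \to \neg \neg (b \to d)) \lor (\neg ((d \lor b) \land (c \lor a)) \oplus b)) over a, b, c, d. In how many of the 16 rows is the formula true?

a | b | c | d | (a \to c) | ((a \to c) \lor d) | (b \to d) | \neg (b \to d) | \neg \neg (b \to d) | (d \lor b) | (c \lor a) | φ
- | - | - | - | --------- | ------------------ | --------- | -------------- | ------------------- | ---------- | ---------- | -
1 | 1 | 1 | 1 |     1     |         1          |     1     |       0        |          1          |     1      |     1      | 0
1 | 1 | 1 | 0 |     1     |         1          |     0     |       1        |          0          |     1      |     1      | 0
1 | 1 | 0 | 1 |     0     |         1          |     1     |       0        |          1          |     1      |     1      | 0
1 | 1 | 0 | 0 |     0     |         0          |     0     |       1        |          0          |     1      |     1      | 0
1 | 0 | 1 | 1 |     1     |         1          |     1     |       0        |          1          |     1      |     1      | 0
1 | 0 | 1 | 0 |     1     |         1          |     1     |       0        |          1          |     0      |     1      | 0
1 | 0 | 0 | 1 |     0     |         1          |     1     |       0        |          1          |     1      |     1      | 0
1 | 0 | 0 | 0 |     0     |         0          |     1     |       0        |          1          |     0      |     1      | 0
0 | 1 | 1 | 1 |     1     |         1          |     1     |       0        |          1          |     1      |     1      | 0
0 | 1 | 1 | 0 |     1     |         1          |     0     |       1        |          0          |     1      |     1      | 0
0 | 1 | 0 | 1 |     1     |         1          |     1     |       0        |          1          |     1      |     0      | 0
0 | 1 | 0 | 0 |     1     |         1          |     0     |       1        |          0          |     1      |     0      | 1
0 | 0 | 1 | 1 |     1     |         1          |     1     |       0        |          1          |     1      |     1      | 0
0 | 0 | 1 | 0 |     1     |         1          |     1     |       0        |          1          |     0      |     1      | 0
0 | 0 | 0 | 1 |     1     |         1          |     1     |       0        |          1          |     1      |     0      | 0
0 | 0 | 0 | 0 |     1     |         1          |     1     |       0        |          1          |     0      |     0      | 0
The formula is true on 1 of the 16 rows.

1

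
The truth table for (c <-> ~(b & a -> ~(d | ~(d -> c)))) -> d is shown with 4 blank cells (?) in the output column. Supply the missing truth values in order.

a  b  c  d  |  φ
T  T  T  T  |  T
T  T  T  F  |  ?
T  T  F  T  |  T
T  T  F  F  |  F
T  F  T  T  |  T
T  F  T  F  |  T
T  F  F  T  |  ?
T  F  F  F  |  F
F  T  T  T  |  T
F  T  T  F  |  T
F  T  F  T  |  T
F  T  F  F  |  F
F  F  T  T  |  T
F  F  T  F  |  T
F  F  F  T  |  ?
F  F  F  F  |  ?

Row a=T, b=T, c=T, d=F: (c <-> ~(b & a -> ~(d | ~(d -> c)))) = F, so the formula = T.
Row a=T, b=F, c=F, d=T: (c <-> ~(b & a -> ~(d | ~(d -> c)))) = T, so the formula = T.
Row a=F, b=F, c=F, d=T: (c <-> ~(b & a -> ~(d | ~(d -> c)))) = T, so the formula = T.
Row a=F, b=F, c=F, d=F: (c <-> ~(b & a -> ~(d | ~(d -> c)))) = T, so the formula = F.

T, T, T, F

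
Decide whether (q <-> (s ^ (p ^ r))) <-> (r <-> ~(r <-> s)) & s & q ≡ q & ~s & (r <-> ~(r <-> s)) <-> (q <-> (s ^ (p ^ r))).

not equivalent

p  q  r  s  |  φ  ψ
1  1  1  1  |  0  0
1  1  1  0  |  1  0
1  1  0  1  |  1  1
1  1  0  0  |  0  1
1  0  1  1  |  1  1
1  0  1  0  |  0  0
1  0  0  1  |  0  0
1  0  0  0  |  1  1
0  1  1  1  |  1  1
0  1  1  0  |  0  1
0  1  0  1  |  0  0
0  1  0  0  |  1  0
0  0  1  1  |  0  0
0  0  1  0  |  1  1
0  0  0  1  |  1  1
0  0  0  0  |  0  0
The columns differ at p=1, q=1, r=1, s=0 (φ=1, ψ=0), so they are not equivalent.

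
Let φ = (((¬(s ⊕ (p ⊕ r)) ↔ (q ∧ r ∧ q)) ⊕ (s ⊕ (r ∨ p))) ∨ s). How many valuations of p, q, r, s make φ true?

p  q  r  s  |  (p ⊕ r)  (s ⊕ (p ⊕ r))  ¬(s ⊕ (p ⊕ r))  (q ∧ r ∧ q)  (r ∨ p)  (s ⊕ (r ∨ p))  φ
0  0  0  0  |     0           0              1              0          0           0        0
0  0  0  1  |     0           1              0              0          0           1        1
0  0  1  0  |     1           1              0              0          1           1        0
0  0  1  1  |     1           0              1              0          1           0        1
0  1  0  0  |     0           0              1              0          0           0        0
0  1  0  1  |     0           1              0              0          0           1        1
0  1  1  0  |     1           1              0              1          1           1        1
0  1  1  1  |     1           0              1              1          1           0        1
1  0  0  0  |     1           1              0              0          1           1        0
1  0  0  1  |     1           0              1              0          1           0        1
1  0  1  0  |     0           0              1              0          1           1        1
1  0  1  1  |     0           1              0              0          1           0        1
1  1  0  0  |     1           1              0              0          1           1        0
1  1  0  1  |     1           0              1              0          1           0        1
1  1  1  0  |     0           0              1              1          1           1        0
1  1  1  1  |     0           1              0              1          1           0        1
The formula is true on 10 of the 16 rows.

10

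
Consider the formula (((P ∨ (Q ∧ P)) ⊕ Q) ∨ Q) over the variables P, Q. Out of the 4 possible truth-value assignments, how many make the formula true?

3

  P   |   Q   | (((P ∨ (Q ∧ P)) ⊕ Q) ∨ Q)
----- | ----- | -------------------------
 True |  True |            True          
 True | False |            True          
False |  True |            True          
False | False |           False          
The formula is true on 3 of the 4 rows.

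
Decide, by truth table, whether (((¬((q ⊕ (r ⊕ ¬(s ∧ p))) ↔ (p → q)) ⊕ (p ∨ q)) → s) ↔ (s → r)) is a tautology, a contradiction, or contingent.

contingent

p  q  r  s  |  (s ∧ p)  ¬(s ∧ p)  (r ⊕ ¬(s ∧ p))  (q ⊕ (r ⊕ ¬(s ∧ p)))  (p → q)  (p ∨ q)  (s → r)  φ
0  0  0  0  |     0        1            1                  1               1        0        1     1
0  0  0  1  |     0        1            1                  1               1        0        0     0
0  0  1  0  |     0        1            0                  0               1        0        1     0
0  0  1  1  |     0        1            0                  0               1        0        1     1
0  1  0  0  |     0        1            1                  0               1        1        1     1
0  1  0  1  |     0        1            1                  0               1        1        0     0
0  1  1  0  |     0        1            0                  1               1        1        1     0
0  1  1  1  |     0        1            0                  1               1        1        1     1
1  0  0  0  |     0        1            1                  1               0        1        1     1
1  0  0  1  |     1        0            0                  0               0        1        0     0
1  0  1  0  |     0        1            0                  0               0        1        1     0
1  0  1  1  |     1        0            1                  1               0        1        1     1
1  1  0  0  |     0        1            1                  0               1        1        1     1
1  1  0  1  |     1        0            0                  1               1        1        0     0
1  1  1  0  |     0        1            0                  1               1        1        1     0
1  1  1  1  |     1        0            1                  0               1        1        1     1
8 of 16 rows are 1, so the formula is contingent.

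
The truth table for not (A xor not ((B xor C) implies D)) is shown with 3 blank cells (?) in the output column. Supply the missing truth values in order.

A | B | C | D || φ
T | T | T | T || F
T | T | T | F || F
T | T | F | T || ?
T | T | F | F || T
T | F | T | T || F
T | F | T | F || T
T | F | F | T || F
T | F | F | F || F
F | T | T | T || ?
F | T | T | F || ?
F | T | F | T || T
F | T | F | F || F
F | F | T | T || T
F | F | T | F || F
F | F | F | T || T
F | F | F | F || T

Row A=T, B=T, C=F, D=T: not ((B xor C) implies D) = F, (A xor not ((B xor C) implies D)) = T, so the formula = F.
Row A=F, B=T, C=T, D=T: not ((B xor C) implies D) = F, (A xor not ((B xor C) implies D)) = F, so the formula = T.
Row A=F, B=T, C=T, D=F: not ((B xor C) implies D) = F, (A xor not ((B xor C) implies D)) = F, so the formula = T.

F, T, T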